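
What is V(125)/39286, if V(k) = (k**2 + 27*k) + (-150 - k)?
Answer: 18725/39286 ≈ 0.47663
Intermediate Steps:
V(k) = -150 + k**2 + 26*k
V(125)/39286 = (-150 + 125**2 + 26*125)/39286 = (-150 + 15625 + 3250)*(1/39286) = 18725*(1/39286) = 18725/39286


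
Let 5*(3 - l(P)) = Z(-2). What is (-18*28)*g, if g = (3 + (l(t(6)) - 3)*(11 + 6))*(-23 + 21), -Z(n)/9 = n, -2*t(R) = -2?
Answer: -293328/5 ≈ -58666.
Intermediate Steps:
t(R) = 1 (t(R) = -½*(-2) = 1)
Z(n) = -9*n
l(P) = -⅗ (l(P) = 3 - (-9)*(-2)/5 = 3 - ⅕*18 = 3 - 18/5 = -⅗)
g = 582/5 (g = (3 + (-⅗ - 3)*(11 + 6))*(-23 + 21) = (3 - 18/5*17)*(-2) = (3 - 306/5)*(-2) = -291/5*(-2) = 582/5 ≈ 116.40)
(-18*28)*g = -18*28*(582/5) = -504*582/5 = -293328/5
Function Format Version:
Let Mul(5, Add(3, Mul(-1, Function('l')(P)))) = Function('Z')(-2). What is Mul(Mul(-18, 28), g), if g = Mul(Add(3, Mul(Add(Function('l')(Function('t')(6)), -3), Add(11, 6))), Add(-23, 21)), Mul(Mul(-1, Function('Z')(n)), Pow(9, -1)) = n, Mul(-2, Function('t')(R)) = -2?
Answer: Rational(-293328, 5) ≈ -58666.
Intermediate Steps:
Function('t')(R) = 1 (Function('t')(R) = Mul(Rational(-1, 2), -2) = 1)
Function('Z')(n) = Mul(-9, n)
Function('l')(P) = Rational(-3, 5) (Function('l')(P) = Add(3, Mul(Rational(-1, 5), Mul(-9, -2))) = Add(3, Mul(Rational(-1, 5), 18)) = Add(3, Rational(-18, 5)) = Rational(-3, 5))
g = Rational(582, 5) (g = Mul(Add(3, Mul(Add(Rational(-3, 5), -3), Add(11, 6))), Add(-23, 21)) = Mul(Add(3, Mul(Rational(-18, 5), 17)), -2) = Mul(Add(3, Rational(-306, 5)), -2) = Mul(Rational(-291, 5), -2) = Rational(582, 5) ≈ 116.40)
Mul(Mul(-18, 28), g) = Mul(Mul(-18, 28), Rational(582, 5)) = Mul(-504, Rational(582, 5)) = Rational(-293328, 5)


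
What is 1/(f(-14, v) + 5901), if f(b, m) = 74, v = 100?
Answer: 1/5975 ≈ 0.00016736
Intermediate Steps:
1/(f(-14, v) + 5901) = 1/(74 + 5901) = 1/5975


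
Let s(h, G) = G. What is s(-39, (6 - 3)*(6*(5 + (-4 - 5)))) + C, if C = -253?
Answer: -325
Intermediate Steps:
s(-39, (6 - 3)*(6*(5 + (-4 - 5)))) + C = (6 - 3)*(6*(5 + (-4 - 5))) - 253 = 3*(6*(5 - 9)) - 253 = 3*(6*(-4)) - 253 = 3*(-24) - 253 = -72 - 253 = -325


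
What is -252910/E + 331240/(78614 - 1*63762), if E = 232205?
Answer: 3657968244/172435433 ≈ 21.214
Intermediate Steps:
-252910/E + 331240/(78614 - 1*63762) = -252910/232205 + 331240/(78614 - 1*63762) = -252910*1/232205 + 331240/(78614 - 63762) = -50582/46441 + 331240/14852 = -50582/46441 + 331240*(1/14852) = -50582/46441 + 82810/3713 = 3657968244/172435433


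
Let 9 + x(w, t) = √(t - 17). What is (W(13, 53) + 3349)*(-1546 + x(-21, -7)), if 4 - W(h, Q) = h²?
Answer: -4951120 + 6368*I*√6 ≈ -4.9511e+6 + 15598.0*I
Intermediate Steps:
W(h, Q) = 4 - h²
x(w, t) = -9 + √(-17 + t) (x(w, t) = -9 + √(t - 17) = -9 + √(-17 + t))
(W(13, 53) + 3349)*(-1546 + x(-21, -7)) = ((4 - 1*13²) + 3349)*(-1546 + (-9 + √(-17 - 7))) = ((4 - 1*169) + 3349)*(-1546 + (-9 + √(-24))) = ((4 - 169) + 3349)*(-1546 + (-9 + 2*I*√6)) = (-165 + 3349)*(-1555 + 2*I*√6) = 3184*(-1555 + 2*I*√6) = -4951120 + 6368*I*√6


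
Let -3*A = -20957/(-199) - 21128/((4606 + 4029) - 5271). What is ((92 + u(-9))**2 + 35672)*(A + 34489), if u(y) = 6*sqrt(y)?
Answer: 252642773276136/167359 + 19098714167136*I/167359 ≈ 1.5096e+9 + 1.1412e+8*I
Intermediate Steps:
A = -5524573/167359 (A = -(-20957/(-199) - 21128/((4606 + 4029) - 5271))/3 = -(-20957*(-1/199) - 21128/(8635 - 5271))/3 = -(20957/199 - 21128/3364)/3 = -(20957/199 - 21128*1/3364)/3 = -(20957/199 - 5282/841)/3 = -1/3*16573719/167359 = -5524573/167359 ≈ -33.010)
((92 + u(-9))**2 + 35672)*(A + 34489) = ((92 + 6*sqrt(-9))**2 + 35672)*(-5524573/167359 + 34489) = ((92 + 6*(3*I))**2 + 35672)*(5766519978/167359) = ((92 + 18*I)**2 + 35672)*(5766519978/167359) = (35672 + (92 + 18*I)**2)*(5766519978/167359) = 205703300655216/167359 + 5766519978*(92 + 18*I)**2/167359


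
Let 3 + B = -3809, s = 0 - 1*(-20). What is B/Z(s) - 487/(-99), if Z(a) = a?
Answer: -91912/495 ≈ -185.68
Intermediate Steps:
s = 20 (s = 0 + 20 = 20)
B = -3812 (B = -3 - 3809 = -3812)
B/Z(s) - 487/(-99) = -3812/20 - 487/(-99) = -3812*1/20 - 487*(-1/99) = -953/5 + 487/99 = -91912/495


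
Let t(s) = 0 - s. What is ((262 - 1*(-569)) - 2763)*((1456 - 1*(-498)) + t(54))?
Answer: -3670800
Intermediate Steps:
t(s) = -s
((262 - 1*(-569)) - 2763)*((1456 - 1*(-498)) + t(54)) = ((262 - 1*(-569)) - 2763)*((1456 - 1*(-498)) - 1*54) = ((262 + 569) - 2763)*((1456 + 498) - 54) = (831 - 2763)*(1954 - 54) = -1932*1900 = -3670800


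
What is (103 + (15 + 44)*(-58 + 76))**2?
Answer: 1357225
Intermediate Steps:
(103 + (15 + 44)*(-58 + 76))**2 = (103 + 59*18)**2 = (103 + 1062)**2 = 1165**2 = 1357225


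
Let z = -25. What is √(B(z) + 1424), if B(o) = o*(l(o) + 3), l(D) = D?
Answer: √1974 ≈ 44.430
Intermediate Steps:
B(o) = o*(3 + o) (B(o) = o*(o + 3) = o*(3 + o))
√(B(z) + 1424) = √(-25*(3 - 25) + 1424) = √(-25*(-22) + 1424) = √(550 + 1424) = √1974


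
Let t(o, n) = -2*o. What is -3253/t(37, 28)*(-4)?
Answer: -6506/37 ≈ -175.84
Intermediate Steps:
-3253/t(37, 28)*(-4) = -3253/((-2*37))*(-4) = -3253/(-74)*(-4) = -3253*(-1/74)*(-4) = (3253/74)*(-4) = -6506/37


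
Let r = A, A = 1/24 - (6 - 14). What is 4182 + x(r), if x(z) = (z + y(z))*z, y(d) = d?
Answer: 1241665/288 ≈ 4311.3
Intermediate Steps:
A = 193/24 (A = 1/24 - 1*(-8) = 1/24 + 8 = 193/24 ≈ 8.0417)
r = 193/24 ≈ 8.0417
x(z) = 2*z² (x(z) = (z + z)*z = (2*z)*z = 2*z²)
4182 + x(r) = 4182 + 2*(193/24)² = 4182 + 2*(37249/576) = 4182 + 37249/288 = 1241665/288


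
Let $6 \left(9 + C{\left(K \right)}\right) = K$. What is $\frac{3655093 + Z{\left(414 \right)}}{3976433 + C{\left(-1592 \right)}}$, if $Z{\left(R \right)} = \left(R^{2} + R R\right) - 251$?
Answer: $\frac{5996451}{5964238} \approx 1.0054$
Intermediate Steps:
$Z{\left(R \right)} = -251 + 2 R^{2}$ ($Z{\left(R \right)} = \left(R^{2} + R^{2}\right) - 251 = 2 R^{2} - 251 = -251 + 2 R^{2}$)
$C{\left(K \right)} = -9 + \frac{K}{6}$
$\frac{3655093 + Z{\left(414 \right)}}{3976433 + C{\left(-1592 \right)}} = \frac{3655093 - \left(251 - 2 \cdot 414^{2}\right)}{3976433 + \left(-9 + \frac{1}{6} \left(-1592\right)\right)} = \frac{3655093 + \left(-251 + 2 \cdot 171396\right)}{3976433 - \frac{823}{3}} = \frac{3655093 + \left(-251 + 342792\right)}{3976433 - \frac{823}{3}} = \frac{3655093 + 342541}{\frac{11928476}{3}} = 3997634 \cdot \frac{3}{11928476} = \frac{5996451}{5964238}$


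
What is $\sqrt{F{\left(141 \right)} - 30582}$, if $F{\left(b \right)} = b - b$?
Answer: $3 i \sqrt{3398} \approx 174.88 i$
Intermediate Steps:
$F{\left(b \right)} = 0$
$\sqrt{F{\left(141 \right)} - 30582} = \sqrt{0 - 30582} = \sqrt{-30582} = 3 i \sqrt{3398}$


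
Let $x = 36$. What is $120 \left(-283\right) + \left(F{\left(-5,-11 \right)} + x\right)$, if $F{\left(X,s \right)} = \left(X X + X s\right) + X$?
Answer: $-33849$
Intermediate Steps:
$F{\left(X,s \right)} = X + X^{2} + X s$ ($F{\left(X,s \right)} = \left(X^{2} + X s\right) + X = X + X^{2} + X s$)
$120 \left(-283\right) + \left(F{\left(-5,-11 \right)} + x\right) = 120 \left(-283\right) - \left(-36 + 5 \left(1 - 5 - 11\right)\right) = -33960 + \left(\left(-5\right) \left(-15\right) + 36\right) = -33960 + \left(75 + 36\right) = -33960 + 111 = -33849$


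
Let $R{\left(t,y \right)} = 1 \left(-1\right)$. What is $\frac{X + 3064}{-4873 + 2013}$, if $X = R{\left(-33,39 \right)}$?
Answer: $- \frac{3063}{2860} \approx -1.071$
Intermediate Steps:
$R{\left(t,y \right)} = -1$
$X = -1$
$\frac{X + 3064}{-4873 + 2013} = \frac{-1 + 3064}{-4873 + 2013} = \frac{3063}{-2860} = 3063 \left(- \frac{1}{2860}\right) = - \frac{3063}{2860}$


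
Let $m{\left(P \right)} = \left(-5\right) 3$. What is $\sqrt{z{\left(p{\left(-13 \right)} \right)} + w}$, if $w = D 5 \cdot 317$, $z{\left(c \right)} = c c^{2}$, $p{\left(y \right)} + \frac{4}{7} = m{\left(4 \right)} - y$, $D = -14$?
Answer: $\frac{i \sqrt{53319014}}{49} \approx 149.02 i$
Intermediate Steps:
$m{\left(P \right)} = -15$
$p{\left(y \right)} = - \frac{109}{7} - y$ ($p{\left(y \right)} = - \frac{4}{7} - \left(15 + y\right) = - \frac{109}{7} - y$)
$z{\left(c \right)} = c^{3}$
$w = -22190$ ($w = \left(-14\right) 5 \cdot 317 = \left(-70\right) 317 = -22190$)
$\sqrt{z{\left(p{\left(-13 \right)} \right)} + w} = \sqrt{\left(- \frac{109}{7} - -13\right)^{3} - 22190} = \sqrt{\left(- \frac{109}{7} + 13\right)^{3} - 22190} = \sqrt{\left(- \frac{18}{7}\right)^{3} - 22190} = \sqrt{- \frac{5832}{343} - 22190} = \sqrt{- \frac{7617002}{343}} = \frac{i \sqrt{53319014}}{49}$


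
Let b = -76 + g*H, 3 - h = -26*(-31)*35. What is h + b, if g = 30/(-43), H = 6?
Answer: -1216349/43 ≈ -28287.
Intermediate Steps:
g = -30/43 (g = 30*(-1/43) = -30/43 ≈ -0.69767)
h = -28207 (h = 3 - (-26*(-31))*35 = 3 - 806*35 = 3 - 1*28210 = 3 - 28210 = -28207)
b = -3448/43 (b = -76 - 30/43*6 = -76 - 180/43 = -3448/43 ≈ -80.186)
h + b = -28207 - 3448/43 = -1216349/43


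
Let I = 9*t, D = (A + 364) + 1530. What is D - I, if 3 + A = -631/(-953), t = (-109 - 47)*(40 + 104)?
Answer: 194476482/953 ≈ 2.0407e+5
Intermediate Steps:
t = -22464 (t = -156*144 = -22464)
A = -2228/953 (A = -3 - 631/(-953) = -3 - 631*(-1/953) = -3 + 631/953 = -2228/953 ≈ -2.3379)
D = 1802754/953 (D = (-2228/953 + 364) + 1530 = 344664/953 + 1530 = 1802754/953 ≈ 1891.7)
I = -202176 (I = 9*(-22464) = -202176)
D - I = 1802754/953 - 1*(-202176) = 1802754/953 + 202176 = 194476482/953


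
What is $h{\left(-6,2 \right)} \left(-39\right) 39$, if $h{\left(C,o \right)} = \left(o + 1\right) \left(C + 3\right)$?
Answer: $13689$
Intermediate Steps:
$h{\left(C,o \right)} = \left(1 + o\right) \left(3 + C\right)$
$h{\left(-6,2 \right)} \left(-39\right) 39 = \left(3 - 6 + 3 \cdot 2 - 12\right) \left(-39\right) 39 = \left(3 - 6 + 6 - 12\right) \left(-39\right) 39 = \left(-9\right) \left(-39\right) 39 = 351 \cdot 39 = 13689$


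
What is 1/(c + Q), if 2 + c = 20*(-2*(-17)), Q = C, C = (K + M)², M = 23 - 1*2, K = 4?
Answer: 1/1303 ≈ 0.00076746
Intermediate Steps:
M = 21 (M = 23 - 2 = 21)
C = 625 (C = (4 + 21)² = 25² = 625)
Q = 625
c = 678 (c = -2 + 20*(-2*(-17)) = -2 + 20*34 = -2 + 680 = 678)
1/(c + Q) = 1/(678 + 625) = 1/1303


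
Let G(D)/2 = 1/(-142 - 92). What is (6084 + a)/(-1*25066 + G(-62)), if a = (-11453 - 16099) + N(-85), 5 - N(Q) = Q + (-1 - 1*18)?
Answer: 2499003/2932723 ≈ 0.85211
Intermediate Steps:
N(Q) = 24 - Q (N(Q) = 5 - (Q + (-1 - 1*18)) = 5 - (Q + (-1 - 18)) = 5 - (Q - 19) = 5 - (-19 + Q) = 5 + (19 - Q) = 24 - Q)
G(D) = -1/117 (G(D) = 2/(-142 - 92) = 2/(-234) = 2*(-1/234) = -1/117)
a = -27443 (a = (-11453 - 16099) + (24 - 1*(-85)) = -27552 + (24 + 85) = -27552 + 109 = -27443)
(6084 + a)/(-1*25066 + G(-62)) = (6084 - 27443)/(-1*25066 - 1/117) = -21359/(-25066 - 1/117) = -21359/(-2932723/117) = -21359*(-117/2932723) = 2499003/2932723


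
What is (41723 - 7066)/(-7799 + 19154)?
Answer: 34657/11355 ≈ 3.0521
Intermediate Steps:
(41723 - 7066)/(-7799 + 19154) = 34657/11355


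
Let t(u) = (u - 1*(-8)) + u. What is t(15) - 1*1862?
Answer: -1824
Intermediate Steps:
t(u) = 8 + 2*u (t(u) = (u + 8) + u = (8 + u) + u = 8 + 2*u)
t(15) - 1*1862 = (8 + 2*15) - 1*1862 = (8 + 30) - 1862 = 38 - 1862 = -1824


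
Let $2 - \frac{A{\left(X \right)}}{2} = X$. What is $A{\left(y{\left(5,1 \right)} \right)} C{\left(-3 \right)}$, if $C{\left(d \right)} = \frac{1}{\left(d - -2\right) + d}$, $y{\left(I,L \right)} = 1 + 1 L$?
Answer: $0$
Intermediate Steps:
$y{\left(I,L \right)} = 1 + L$
$C{\left(d \right)} = \frac{1}{2 + 2 d}$ ($C{\left(d \right)} = \frac{1}{\left(d + 2\right) + d} = \frac{1}{\left(2 + d\right) + d} = \frac{1}{2 + 2 d}$)
$A{\left(X \right)} = 4 - 2 X$
$A{\left(y{\left(5,1 \right)} \right)} C{\left(-3 \right)} = \left(4 - 2 \left(1 + 1\right)\right) \frac{1}{2 \left(1 - 3\right)} = \left(4 - 4\right) \frac{1}{2 \left(-2\right)} = \left(4 - 4\right) \frac{1}{2} \left(- \frac{1}{2}\right) = 0 \left(- \frac{1}{4}\right) = 0$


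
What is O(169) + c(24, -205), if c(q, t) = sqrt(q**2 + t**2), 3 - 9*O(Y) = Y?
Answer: -166/9 + sqrt(42601) ≈ 187.96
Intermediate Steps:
O(Y) = 1/3 - Y/9
O(169) + c(24, -205) = (1/3 - 1/9*169) + sqrt(24**2 + (-205)**2) = (1/3 - 169/9) + sqrt(576 + 42025) = -166/9 + sqrt(42601)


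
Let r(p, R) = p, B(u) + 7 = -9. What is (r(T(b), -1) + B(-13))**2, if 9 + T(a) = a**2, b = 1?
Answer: 576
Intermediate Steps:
B(u) = -16 (B(u) = -7 - 9 = -16)
T(a) = -9 + a**2
(r(T(b), -1) + B(-13))**2 = ((-9 + 1**2) - 16)**2 = ((-9 + 1) - 16)**2 = (-8 - 16)**2 = (-24)**2 = 576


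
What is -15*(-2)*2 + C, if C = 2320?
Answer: 2380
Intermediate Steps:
-15*(-2)*2 + C = -15*(-2)*2 + 2320 = 30*2 + 2320 = 60 + 2320 = 2380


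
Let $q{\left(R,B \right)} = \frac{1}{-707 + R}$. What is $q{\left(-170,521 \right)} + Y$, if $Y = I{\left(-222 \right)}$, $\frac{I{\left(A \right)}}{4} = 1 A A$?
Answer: $\frac{172888271}{877} \approx 1.9714 \cdot 10^{5}$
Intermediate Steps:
$I{\left(A \right)} = 4 A^{2}$ ($I{\left(A \right)} = 4 \cdot 1 A A = 4 A A = 4 A^{2}$)
$Y = 197136$ ($Y = 4 \left(-222\right)^{2} = 4 \cdot 49284 = 197136$)
$q{\left(-170,521 \right)} + Y = \frac{1}{-707 - 170} + 197136 = \frac{1}{-877} + 197136 = - \frac{1}{877} + 197136 = \frac{172888271}{877}$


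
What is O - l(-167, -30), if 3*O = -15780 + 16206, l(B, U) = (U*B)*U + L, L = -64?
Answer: 150506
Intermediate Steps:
l(B, U) = -64 + B*U² (l(B, U) = (U*B)*U - 64 = (B*U)*U - 64 = B*U² - 64 = -64 + B*U²)
O = 142 (O = (-15780 + 16206)/3 = (⅓)*426 = 142)
O - l(-167, -30) = 142 - (-64 - 167*(-30)²) = 142 - (-64 - 167*900) = 142 - (-64 - 150300) = 142 - 1*(-150364) = 142 + 150364 = 150506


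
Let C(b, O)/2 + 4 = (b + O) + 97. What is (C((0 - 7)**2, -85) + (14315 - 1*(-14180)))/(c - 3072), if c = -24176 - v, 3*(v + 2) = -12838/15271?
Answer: -1310664117/1248208160 ≈ -1.0500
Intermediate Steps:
v = -104464/45813 (v = -2 + (-12838/15271)/3 = -2 + (-12838*1/15271)/3 = -2 + (1/3)*(-12838/15271) = -2 - 12838/45813 = -104464/45813 ≈ -2.2802)
c = -1107470624/45813 (c = -24176 - 1*(-104464/45813) = -24176 + 104464/45813 = -1107470624/45813 ≈ -24174.)
C(b, O) = 186 + 2*O + 2*b (C(b, O) = -8 + 2*((b + O) + 97) = -8 + 2*((O + b) + 97) = -8 + 2*(97 + O + b) = -8 + (194 + 2*O + 2*b) = 186 + 2*O + 2*b)
(C((0 - 7)**2, -85) + (14315 - 1*(-14180)))/(c - 3072) = ((186 + 2*(-85) + 2*(0 - 7)**2) + (14315 - 1*(-14180)))/(-1107470624/45813 - 3072) = ((186 - 170 + 2*(-7)**2) + (14315 + 14180))/(-1248208160/45813) = ((186 - 170 + 2*49) + 28495)*(-45813/1248208160) = ((186 - 170 + 98) + 28495)*(-45813/1248208160) = (114 + 28495)*(-45813/1248208160) = 28609*(-45813/1248208160) = -1310664117/1248208160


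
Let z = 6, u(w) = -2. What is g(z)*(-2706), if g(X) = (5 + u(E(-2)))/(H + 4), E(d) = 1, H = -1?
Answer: -2706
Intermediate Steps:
g(X) = 1 (g(X) = (5 - 2)/(-1 + 4) = 3/3 = 3*(1/3) = 1)
g(z)*(-2706) = 1*(-2706) = -2706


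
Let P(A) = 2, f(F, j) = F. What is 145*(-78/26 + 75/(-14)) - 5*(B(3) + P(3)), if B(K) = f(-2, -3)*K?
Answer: -16685/14 ≈ -1191.8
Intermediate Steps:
B(K) = -2*K
145*(-78/26 + 75/(-14)) - 5*(B(3) + P(3)) = 145*(-78/26 + 75/(-14)) - 5*(-2*3 + 2) = 145*(-78*1/26 + 75*(-1/14)) - 5*(-6 + 2) = 145*(-3 - 75/14) - 5*(-4) = 145*(-117/14) + 20 = -16965/14 + 20 = -16685/14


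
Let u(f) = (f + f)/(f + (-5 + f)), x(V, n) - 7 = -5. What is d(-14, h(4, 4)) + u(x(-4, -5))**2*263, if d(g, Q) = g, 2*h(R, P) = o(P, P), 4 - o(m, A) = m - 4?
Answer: 4194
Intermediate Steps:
x(V, n) = 2 (x(V, n) = 7 - 5 = 2)
o(m, A) = 8 - m (o(m, A) = 4 - (m - 4) = 4 - (-4 + m) = 4 + (4 - m) = 8 - m)
h(R, P) = 4 - P/2 (h(R, P) = (8 - P)/2 = 4 - P/2)
u(f) = 2*f/(-5 + 2*f) (u(f) = (2*f)/(-5 + 2*f) = 2*f/(-5 + 2*f))
d(-14, h(4, 4)) + u(x(-4, -5))**2*263 = -14 + (2*2/(-5 + 2*2))**2*263 = -14 + (2*2/(-5 + 4))**2*263 = -14 + (2*2/(-1))**2*263 = -14 + (2*2*(-1))**2*263 = -14 + (-4)**2*263 = -14 + 16*263 = -14 + 4208 = 4194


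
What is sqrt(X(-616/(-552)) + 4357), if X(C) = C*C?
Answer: sqrt(20749606)/69 ≈ 66.017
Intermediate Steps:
X(C) = C**2
sqrt(X(-616/(-552)) + 4357) = sqrt((-616/(-552))**2 + 4357) = sqrt((-616*(-1/552))**2 + 4357) = sqrt((77/69)**2 + 4357) = sqrt(5929/4761 + 4357) = sqrt(20749606/4761) = sqrt(20749606)/69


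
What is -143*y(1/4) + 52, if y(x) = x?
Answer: 65/4 ≈ 16.250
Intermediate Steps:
-143*y(1/4) + 52 = -143/4 + 52 = 65/4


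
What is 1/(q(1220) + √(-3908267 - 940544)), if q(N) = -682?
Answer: -62/483085 - I*√4848811/5313935 ≈ -0.00012834 - 0.00041438*I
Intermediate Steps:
1/(q(1220) + √(-3908267 - 940544)) = 1/(-682 + √(-3908267 - 940544)) = 1/(-682 + √(-4848811)) = 1/(-682 + I*√4848811)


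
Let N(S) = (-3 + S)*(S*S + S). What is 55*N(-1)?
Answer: 0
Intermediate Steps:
N(S) = (-3 + S)*(S + S²) (N(S) = (-3 + S)*(S² + S) = (-3 + S)*(S + S²))
55*N(-1) = 55*(-(-3 + (-1)² - 2*(-1))) = 55*(-(-3 + 1 + 2)) = 55*(-1*0) = 55*0 = 0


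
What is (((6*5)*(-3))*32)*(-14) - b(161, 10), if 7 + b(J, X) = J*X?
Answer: 38717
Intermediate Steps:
b(J, X) = -7 + J*X
(((6*5)*(-3))*32)*(-14) - b(161, 10) = (((6*5)*(-3))*32)*(-14) - (-7 + 161*10) = ((30*(-3))*32)*(-14) - (-7 + 1610) = -90*32*(-14) - 1*1603 = -2880*(-14) - 1603 = 40320 - 1603 = 38717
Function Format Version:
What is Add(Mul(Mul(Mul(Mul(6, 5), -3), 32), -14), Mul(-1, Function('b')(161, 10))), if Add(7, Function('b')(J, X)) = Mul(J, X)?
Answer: 38717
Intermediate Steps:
Function('b')(J, X) = Add(-7, Mul(J, X))
Add(Mul(Mul(Mul(Mul(6, 5), -3), 32), -14), Mul(-1, Function('b')(161, 10))) = Add(Mul(Mul(Mul(Mul(6, 5), -3), 32), -14), Mul(-1, Add(-7, Mul(161, 10)))) = Add(Mul(Mul(Mul(30, -3), 32), -14), Mul(-1, Add(-7, 1610))) = Add(Mul(Mul(-90, 32), -14), Mul(-1, 1603)) = Add(Mul(-2880, -14), -1603) = Add(40320, -1603) = 38717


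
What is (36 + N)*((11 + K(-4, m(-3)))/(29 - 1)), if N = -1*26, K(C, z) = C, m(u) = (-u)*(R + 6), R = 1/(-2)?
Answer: 5/2 ≈ 2.5000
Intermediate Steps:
R = -½ ≈ -0.50000
m(u) = -11*u/2 (m(u) = (-u)*(-½ + 6) = -u*(11/2) = -11*u/2)
N = -26
(36 + N)*((11 + K(-4, m(-3)))/(29 - 1)) = (36 - 26)*((11 - 4)/(29 - 1)) = 10*(7/28) = 10*(7*(1/28)) = 10*(¼) = 5/2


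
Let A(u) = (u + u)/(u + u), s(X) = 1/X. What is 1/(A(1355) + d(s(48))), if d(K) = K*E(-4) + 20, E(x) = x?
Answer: 12/251 ≈ 0.047809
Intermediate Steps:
d(K) = 20 - 4*K (d(K) = K*(-4) + 20 = -4*K + 20 = 20 - 4*K)
A(u) = 1 (A(u) = (2*u)/((2*u)) = (2*u)*(1/(2*u)) = 1)
1/(A(1355) + d(s(48))) = 1/(1 + (20 - 4/48)) = 1/(1 + (20 - 4*1/48)) = 1/(1 + (20 - 1/12)) = 1/(1 + 239/12) = 1/(251/12) = 12/251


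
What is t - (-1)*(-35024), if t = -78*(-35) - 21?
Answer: -32315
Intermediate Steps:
t = 2709 (t = 2730 - 21 = 2709)
t - (-1)*(-35024) = 2709 - (-1)*(-35024) = 2709 - 1*35024 = 2709 - 35024 = -32315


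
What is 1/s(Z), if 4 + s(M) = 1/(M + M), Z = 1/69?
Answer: 2/61 ≈ 0.032787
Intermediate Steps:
Z = 1/69 ≈ 0.014493
s(M) = -4 + 1/(2*M) (s(M) = -4 + 1/(M + M) = -4 + 1/(2*M))
1/s(Z) = 1/(-4 + 1/(2*(1/69))) = 1/(-4 + (½)*69) = 1/(-4 + 69/2) = 1/(61/2) = 2/61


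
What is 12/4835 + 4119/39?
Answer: 6638611/62855 ≈ 105.62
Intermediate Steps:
12/4835 + 4119/39 = 12*(1/4835) + 4119*(1/39) = 12/4835 + 1373/13 = 6638611/62855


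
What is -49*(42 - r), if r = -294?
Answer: -16464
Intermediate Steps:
-49*(42 - r) = -49*(42 - 1*(-294)) = -49*(42 + 294) = -49*336 = -16464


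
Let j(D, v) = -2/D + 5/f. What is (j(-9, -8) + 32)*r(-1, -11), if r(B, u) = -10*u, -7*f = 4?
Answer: 46475/18 ≈ 2581.9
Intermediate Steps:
f = -4/7 (f = -1/7*4 = -4/7 ≈ -0.57143)
j(D, v) = -35/4 - 2/D (j(D, v) = -2/D + 5/(-4/7) = -2/D + 5*(-7/4) = -2/D - 35/4 = -35/4 - 2/D)
(j(-9, -8) + 32)*r(-1, -11) = ((-35/4 - 2/(-9)) + 32)*(-10*(-11)) = ((-35/4 - 2*(-1/9)) + 32)*110 = ((-35/4 + 2/9) + 32)*110 = (-307/36 + 32)*110 = (845/36)*110 = 46475/18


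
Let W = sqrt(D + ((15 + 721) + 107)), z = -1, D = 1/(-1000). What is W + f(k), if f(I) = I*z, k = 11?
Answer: -11 + sqrt(8429990)/100 ≈ 18.034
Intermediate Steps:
D = -1/1000 ≈ -0.0010000
f(I) = -I (f(I) = I*(-1) = -I)
W = sqrt(8429990)/100 (W = sqrt(-1/1000 + ((15 + 721) + 107)) = sqrt(-1/1000 + (736 + 107)) = sqrt(-1/1000 + 843) = sqrt(842999/1000) = sqrt(8429990)/100 ≈ 29.034)
W + f(k) = sqrt(8429990)/100 - 1*11 = sqrt(8429990)/100 - 11 = -11 + sqrt(8429990)/100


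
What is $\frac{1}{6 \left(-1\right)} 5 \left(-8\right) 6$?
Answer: $40$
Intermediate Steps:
$\frac{1}{6 \left(-1\right)} 5 \left(-8\right) 6 = \frac{1}{-6} \cdot 5 \left(-8\right) 6 = \left(- \frac{1}{6}\right) 5 \left(-8\right) 6 = \left(- \frac{5}{6}\right) \left(-8\right) 6 = \frac{20}{3} \cdot 6 = 40$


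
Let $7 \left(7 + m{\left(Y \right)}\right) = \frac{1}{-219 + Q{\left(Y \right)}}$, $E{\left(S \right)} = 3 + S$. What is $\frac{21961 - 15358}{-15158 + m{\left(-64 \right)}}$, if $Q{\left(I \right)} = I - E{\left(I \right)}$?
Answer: $- \frac{10261062}{23566411} \approx -0.43541$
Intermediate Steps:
$Q{\left(I \right)} = -3$ ($Q{\left(I \right)} = I - \left(3 + I\right) = -3$)
$m{\left(Y \right)} = - \frac{10879}{1554}$ ($m{\left(Y \right)} = -7 + \frac{1}{7 \left(-219 - 3\right)} = -7 + \frac{1}{7 \left(-222\right)} = -7 + \frac{1}{7} \left(- \frac{1}{222}\right) = -7 - \frac{1}{1554} = - \frac{10879}{1554}$)
$\frac{21961 - 15358}{-15158 + m{\left(-64 \right)}} = \frac{21961 - 15358}{-15158 - \frac{10879}{1554}} = \frac{6603}{- \frac{23566411}{1554}} = 6603 \left(- \frac{1554}{23566411}\right) = - \frac{10261062}{23566411}$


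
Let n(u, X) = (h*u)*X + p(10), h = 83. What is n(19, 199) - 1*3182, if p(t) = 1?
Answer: 310642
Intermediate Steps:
n(u, X) = 1 + 83*X*u (n(u, X) = (83*u)*X + 1 = 83*X*u + 1 = 1 + 83*X*u)
n(19, 199) - 1*3182 = (1 + 83*199*19) - 1*3182 = (1 + 313823) - 3182 = 313824 - 3182 = 310642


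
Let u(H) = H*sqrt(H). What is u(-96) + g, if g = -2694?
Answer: -2694 - 384*I*sqrt(6) ≈ -2694.0 - 940.6*I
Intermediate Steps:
u(H) = H**(3/2)
u(-96) + g = (-96)**(3/2) - 2694 = -384*I*sqrt(6) - 2694 = -2694 - 384*I*sqrt(6)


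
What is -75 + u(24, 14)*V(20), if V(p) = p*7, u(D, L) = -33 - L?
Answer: -6655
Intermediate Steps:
V(p) = 7*p
-75 + u(24, 14)*V(20) = -75 + (-33 - 1*14)*(7*20) = -75 + (-33 - 14)*140 = -75 - 47*140 = -75 - 6580 = -6655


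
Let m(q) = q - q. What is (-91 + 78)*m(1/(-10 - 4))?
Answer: 0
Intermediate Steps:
m(q) = 0
(-91 + 78)*m(1/(-10 - 4)) = (-91 + 78)*0 = -13*0 = 0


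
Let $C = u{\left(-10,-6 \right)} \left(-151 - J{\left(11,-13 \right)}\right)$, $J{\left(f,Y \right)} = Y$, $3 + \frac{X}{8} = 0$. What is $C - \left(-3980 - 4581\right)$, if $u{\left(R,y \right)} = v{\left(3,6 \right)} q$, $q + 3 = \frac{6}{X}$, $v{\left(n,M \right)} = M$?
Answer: $11252$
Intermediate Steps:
$X = -24$ ($X = -24 + 8 \cdot 0 = -24 + 0 = -24$)
$q = - \frac{13}{4}$ ($q = -3 + \frac{6}{-24} = -3 + 6 \left(- \frac{1}{24}\right) = -3 - \frac{1}{4} = - \frac{13}{4} \approx -3.25$)
$u{\left(R,y \right)} = - \frac{39}{2}$ ($u{\left(R,y \right)} = 6 \left(- \frac{13}{4}\right) = - \frac{39}{2}$)
$C = 2691$ ($C = - \frac{39 \left(-151 - -13\right)}{2} = - \frac{39 \left(-151 + 13\right)}{2} = \left(- \frac{39}{2}\right) \left(-138\right) = 2691$)
$C - \left(-3980 - 4581\right) = 2691 - \left(-3980 - 4581\right) = 2691 - -8561 = 2691 + 8561 = 11252$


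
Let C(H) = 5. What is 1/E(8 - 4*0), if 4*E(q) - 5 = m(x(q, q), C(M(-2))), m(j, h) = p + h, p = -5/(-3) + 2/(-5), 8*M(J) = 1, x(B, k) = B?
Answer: 60/169 ≈ 0.35503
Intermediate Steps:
M(J) = ⅛ (M(J) = (⅛)*1 = ⅛)
p = 19/15 (p = -5*(-⅓) + 2*(-⅕) = 5/3 - ⅖ = 19/15 ≈ 1.2667)
m(j, h) = 19/15 + h
E(q) = 169/60 (E(q) = 5/4 + (19/15 + 5)/4 = 5/4 + (¼)*(94/15) = 5/4 + 47/30 = 169/60)
1/E(8 - 4*0) = 1/(169/60) = 60/169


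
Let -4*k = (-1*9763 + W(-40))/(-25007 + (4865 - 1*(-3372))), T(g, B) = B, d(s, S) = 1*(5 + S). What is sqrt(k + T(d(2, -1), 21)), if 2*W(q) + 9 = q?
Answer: sqrt(104264121)/2236 ≈ 4.5666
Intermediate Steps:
W(q) = -9/2 + q/2
d(s, S) = 5 + S
k = -1305/8944 (k = -(-1*9763 + (-9/2 + (1/2)*(-40)))/(4*(-25007 + (4865 - 1*(-3372)))) = -(-9763 + (-9/2 - 20))/(4*(-25007 + (4865 + 3372))) = -(-9763 - 49/2)/(4*(-25007 + 8237)) = -(-19575)/(8*(-16770)) = -(-19575)*(-1)/(8*16770) = -1/4*1305/2236 = -1305/8944 ≈ -0.14591)
sqrt(k + T(d(2, -1), 21)) = sqrt(-1305/8944 + 21) = sqrt(186519/8944) = sqrt(104264121)/2236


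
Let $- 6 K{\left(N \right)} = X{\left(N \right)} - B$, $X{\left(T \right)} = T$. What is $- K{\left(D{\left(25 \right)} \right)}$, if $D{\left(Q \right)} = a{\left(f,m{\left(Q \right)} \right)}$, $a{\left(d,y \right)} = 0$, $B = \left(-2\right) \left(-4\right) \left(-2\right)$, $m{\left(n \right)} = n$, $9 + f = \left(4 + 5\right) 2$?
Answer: $\frac{8}{3} \approx 2.6667$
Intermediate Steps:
$f = 9$ ($f = -9 + \left(4 + 5\right) 2 = -9 + 9 \cdot 2 = -9 + 18 = 9$)
$B = -16$ ($B = 8 \left(-2\right) = -16$)
$D{\left(Q \right)} = 0$
$K{\left(N \right)} = - \frac{8}{3} - \frac{N}{6}$ ($K{\left(N \right)} = - \frac{N - -16}{6} = - \frac{N + 16}{6} = - \frac{16 + N}{6} = - \frac{8}{3} - \frac{N}{6}$)
$- K{\left(D{\left(25 \right)} \right)} = - (- \frac{8}{3} - 0) = - (- \frac{8}{3} + 0) = \left(-1\right) \left(- \frac{8}{3}\right) = \frac{8}{3}$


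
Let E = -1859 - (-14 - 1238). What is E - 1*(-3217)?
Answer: 2610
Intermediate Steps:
E = -607 (E = -1859 - 1*(-1252) = -1859 + 1252 = -607)
E - 1*(-3217) = -607 - 1*(-3217) = -607 + 3217 = 2610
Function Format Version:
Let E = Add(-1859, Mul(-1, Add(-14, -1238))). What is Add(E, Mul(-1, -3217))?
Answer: 2610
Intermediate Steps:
E = -607 (E = Add(-1859, Mul(-1, -1252)) = Add(-1859, 1252) = -607)
Add(E, Mul(-1, -3217)) = Add(-607, Mul(-1, -3217)) = Add(-607, 3217) = 2610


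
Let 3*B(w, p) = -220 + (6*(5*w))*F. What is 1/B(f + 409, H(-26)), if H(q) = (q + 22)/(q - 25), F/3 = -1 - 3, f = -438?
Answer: 3/10220 ≈ 0.00029354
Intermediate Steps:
F = -12 (F = 3*(-1 - 3) = 3*(-4) = -12)
H(q) = (22 + q)/(-25 + q)
B(w, p) = -220/3 - 120*w (B(w, p) = (-220 + (6*(5*w))*(-12))/3 = (-220 + (30*w)*(-12))/3 = (-220 - 360*w)/3 = -220/3 - 120*w)
1/B(f + 409, H(-26)) = 1/(-220/3 - 120*(-438 + 409)) = 1/(-220/3 - 120*(-29)) = 1/(-220/3 + 3480) = 1/(10220/3) = 3/10220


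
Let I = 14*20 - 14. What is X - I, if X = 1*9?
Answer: -257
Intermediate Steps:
X = 9
I = 266 (I = 280 - 14 = 266)
X - I = 9 - 1*266 = 9 - 266 = -257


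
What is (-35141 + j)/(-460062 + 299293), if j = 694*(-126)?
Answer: 122585/160769 ≈ 0.76249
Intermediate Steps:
j = -87444
(-35141 + j)/(-460062 + 299293) = (-35141 - 87444)/(-460062 + 299293) = -122585/(-160769) = -122585*(-1/160769) = 122585/160769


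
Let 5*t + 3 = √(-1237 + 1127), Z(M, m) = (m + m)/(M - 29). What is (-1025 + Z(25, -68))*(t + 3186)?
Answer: -15783657/5 - 991*I*√110/5 ≈ -3.1567e+6 - 2078.7*I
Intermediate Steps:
Z(M, m) = 2*m/(-29 + M) (Z(M, m) = (2*m)/(-29 + M) = 2*m/(-29 + M))
t = -⅗ + I*√110/5 (t = -⅗ + √(-1237 + 1127)/5 = -⅗ + √(-110)/5 = -⅗ + (I*√110)/5 = -⅗ + I*√110/5 ≈ -0.6 + 2.0976*I)
(-1025 + Z(25, -68))*(t + 3186) = (-1025 + 2*(-68)/(-29 + 25))*((-⅗ + I*√110/5) + 3186) = (-1025 + 2*(-68)/(-4))*(15927/5 + I*√110/5) = (-1025 + 2*(-68)*(-¼))*(15927/5 + I*√110/5) = (-1025 + 34)*(15927/5 + I*√110/5) = -991*(15927/5 + I*√110/5) = -15783657/5 - 991*I*√110/5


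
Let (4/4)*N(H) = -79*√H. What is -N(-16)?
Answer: 316*I ≈ 316.0*I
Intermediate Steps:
N(H) = -79*√H
-N(-16) = -(-79)*√(-16) = -(-79)*4*I = -(-316)*I = 316*I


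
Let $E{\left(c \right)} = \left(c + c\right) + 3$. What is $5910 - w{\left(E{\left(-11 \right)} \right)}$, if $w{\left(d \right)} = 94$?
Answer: $5816$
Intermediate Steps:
$E{\left(c \right)} = 3 + 2 c$ ($E{\left(c \right)} = 2 c + 3 = 3 + 2 c$)
$5910 - w{\left(E{\left(-11 \right)} \right)} = 5910 - 94 = 5816$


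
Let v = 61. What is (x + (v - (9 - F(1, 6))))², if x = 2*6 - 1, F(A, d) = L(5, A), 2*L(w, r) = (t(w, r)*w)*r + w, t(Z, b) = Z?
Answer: 6084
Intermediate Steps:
L(w, r) = w/2 + r*w²/2 (L(w, r) = ((w*w)*r + w)/2 = (w²*r + w)/2 = (r*w² + w)/2 = (w + r*w²)/2 = w/2 + r*w²/2)
F(A, d) = 5/2 + 25*A/2 (F(A, d) = (½)*5*(1 + A*5) = (½)*5*(1 + 5*A) = 5/2 + 25*A/2)
x = 11 (x = 12 - 1 = 11)
(x + (v - (9 - F(1, 6))))² = (11 + (61 - (9 - (5/2 + (25/2)*1))))² = (11 + (61 - (9 - (5/2 + 25/2))))² = (11 + (61 - (9 - 1*15)))² = (11 + (61 - (9 - 15)))² = (11 + (61 - 1*(-6)))² = (11 + (61 + 6))² = (11 + 67)² = 78² = 6084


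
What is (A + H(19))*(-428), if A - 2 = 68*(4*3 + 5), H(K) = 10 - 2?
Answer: -499048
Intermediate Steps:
H(K) = 8
A = 1158 (A = 2 + 68*(4*3 + 5) = 2 + 68*(12 + 5) = 2 + 68*17 = 2 + 1156 = 1158)
(A + H(19))*(-428) = (1158 + 8)*(-428) = 1166*(-428) = -499048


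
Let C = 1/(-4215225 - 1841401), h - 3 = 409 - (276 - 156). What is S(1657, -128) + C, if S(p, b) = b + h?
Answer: 993286663/6056626 ≈ 164.00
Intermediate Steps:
h = 292 (h = 3 + (409 - (276 - 156)) = 3 + (409 - 1*120) = 3 + (409 - 120) = 3 + 289 = 292)
C = -1/6056626 (C = 1/(-6056626) = -1/6056626 ≈ -1.6511e-7)
S(p, b) = 292 + b (S(p, b) = b + 292 = 292 + b)
S(1657, -128) + C = (292 - 128) - 1/6056626 = 164 - 1/6056626 = 993286663/6056626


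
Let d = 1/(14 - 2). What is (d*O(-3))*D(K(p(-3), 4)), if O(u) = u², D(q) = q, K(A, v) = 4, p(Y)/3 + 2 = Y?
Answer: 3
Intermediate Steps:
p(Y) = -6 + 3*Y
d = 1/12 ≈ 0.083333
(d*O(-3))*D(K(p(-3), 4)) = ((1/12)*(-3)²)*4 = ((1/12)*9)*4 = (¾)*4 = 3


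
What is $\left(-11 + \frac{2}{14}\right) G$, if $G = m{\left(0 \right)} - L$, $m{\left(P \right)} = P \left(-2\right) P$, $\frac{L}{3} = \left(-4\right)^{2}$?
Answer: $\frac{3648}{7} \approx 521.14$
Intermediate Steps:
$L = 48$ ($L = 3 \left(-4\right)^{2} = 3 \cdot 16 = 48$)
$m{\left(P \right)} = - 2 P^{2}$ ($m{\left(P \right)} = - 2 P P = - 2 P^{2}$)
$G = -48$ ($G = - 2 \cdot 0^{2} - 48 = \left(-2\right) 0 - 48 = 0 - 48 = -48$)
$\left(-11 + \frac{2}{14}\right) G = \left(-11 + \frac{2}{14}\right) \left(-48\right) = \left(-11 + 2 \cdot \frac{1}{14}\right) \left(-48\right) = \left(-11 + \frac{1}{7}\right) \left(-48\right) = \left(- \frac{76}{7}\right) \left(-48\right) = \frac{3648}{7}$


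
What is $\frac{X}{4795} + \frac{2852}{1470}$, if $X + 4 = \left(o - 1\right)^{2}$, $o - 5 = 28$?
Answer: $\frac{216782}{100695} \approx 2.1529$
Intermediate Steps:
$o = 33$ ($o = 5 + 28 = 33$)
$X = 1020$ ($X = -4 + \left(33 - 1\right)^{2} = -4 + 32^{2} = -4 + 1024 = 1020$)
$\frac{X}{4795} + \frac{2852}{1470} = \frac{1020}{4795} + \frac{2852}{1470} = 1020 \cdot \frac{1}{4795} + 2852 \cdot \frac{1}{1470} = \frac{204}{959} + \frac{1426}{735} = \frac{216782}{100695}$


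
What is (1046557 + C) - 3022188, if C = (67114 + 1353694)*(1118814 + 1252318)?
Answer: 3368921339025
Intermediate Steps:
C = 3368923314656 (C = 1420808*2371132 = 3368923314656)
(1046557 + C) - 3022188 = (1046557 + 3368923314656) - 3022188 = 3368924361213 - 3022188 = 3368921339025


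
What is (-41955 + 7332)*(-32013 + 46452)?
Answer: -499921497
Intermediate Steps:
(-41955 + 7332)*(-32013 + 46452) = -34623*14439 = -499921497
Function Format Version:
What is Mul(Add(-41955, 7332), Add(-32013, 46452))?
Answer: -499921497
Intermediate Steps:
Mul(Add(-41955, 7332), Add(-32013, 46452)) = Mul(-34623, 14439) = -499921497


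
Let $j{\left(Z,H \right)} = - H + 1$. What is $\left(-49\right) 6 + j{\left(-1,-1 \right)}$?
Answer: $-292$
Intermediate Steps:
$j{\left(Z,H \right)} = 1 - H$
$\left(-49\right) 6 + j{\left(-1,-1 \right)} = \left(-49\right) 6 + \left(1 - -1\right) = -294 + \left(1 + 1\right) = -294 + 2 = -292$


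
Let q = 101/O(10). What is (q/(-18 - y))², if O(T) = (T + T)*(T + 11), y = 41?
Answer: 10201/614048400 ≈ 1.6613e-5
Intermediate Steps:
O(T) = 2*T*(11 + T) (O(T) = (2*T)*(11 + T) = 2*T*(11 + T))
q = 101/420 (q = 101/((2*10*(11 + 10))) = 101/((2*10*21)) = 101/420 ≈ 0.24048)
(q/(-18 - y))² = (101/(420*(-18 - 1*41)))² = (101/(420*(-18 - 41)))² = ((101/420)/(-59))² = ((101/420)*(-1/59))² = (-101/24780)² = 10201/614048400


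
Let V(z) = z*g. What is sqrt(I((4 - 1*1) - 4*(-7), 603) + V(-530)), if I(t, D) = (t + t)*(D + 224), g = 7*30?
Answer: I*sqrt(60026) ≈ 245.0*I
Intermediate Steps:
g = 210
I(t, D) = 2*t*(224 + D) (I(t, D) = (2*t)*(224 + D) = 2*t*(224 + D))
V(z) = 210*z (V(z) = z*210 = 210*z)
sqrt(I((4 - 1*1) - 4*(-7), 603) + V(-530)) = sqrt(2*((4 - 1*1) - 4*(-7))*(224 + 603) + 210*(-530)) = sqrt(2*((4 - 1) + 28)*827 - 111300) = sqrt(2*(3 + 28)*827 - 111300) = sqrt(2*31*827 - 111300) = sqrt(51274 - 111300) = sqrt(-60026) = I*sqrt(60026)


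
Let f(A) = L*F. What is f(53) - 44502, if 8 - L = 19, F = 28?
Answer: -44810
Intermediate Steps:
L = -11 (L = 8 - 1*19 = 8 - 19 = -11)
f(A) = -308 (f(A) = -11*28 = -308)
f(53) - 44502 = -308 - 44502 = -44810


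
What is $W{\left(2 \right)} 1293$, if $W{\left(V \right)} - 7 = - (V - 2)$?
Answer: $9051$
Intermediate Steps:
$W{\left(V \right)} = 9 - V$ ($W{\left(V \right)} = 7 - \left(V - 2\right) = 7 - \left(-2 + V\right) = 9 - V$)
$W{\left(2 \right)} 1293 = \left(9 - 2\right) 1293 = 7 \cdot 1293 = 9051$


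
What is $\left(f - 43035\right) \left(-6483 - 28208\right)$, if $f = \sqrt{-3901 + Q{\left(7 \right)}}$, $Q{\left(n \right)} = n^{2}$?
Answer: $1492927185 - 208146 i \sqrt{107} \approx 1.4929 \cdot 10^{9} - 2.1531 \cdot 10^{6} i$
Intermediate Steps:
$f = 6 i \sqrt{107}$ ($f = \sqrt{-3901 + 7^{2}} = \sqrt{-3901 + 49} = \sqrt{-3852} = 6 i \sqrt{107} \approx 62.064 i$)
$\left(f - 43035\right) \left(-6483 - 28208\right) = \left(6 i \sqrt{107} - 43035\right) \left(-6483 - 28208\right) = \left(-43035 + 6 i \sqrt{107}\right) \left(-34691\right) = 1492927185 - 208146 i \sqrt{107}$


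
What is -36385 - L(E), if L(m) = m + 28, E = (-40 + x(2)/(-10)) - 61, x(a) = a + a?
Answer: -181558/5 ≈ -36312.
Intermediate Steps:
x(a) = 2*a
E = -507/5 (E = (-40 + (2*2)/(-10)) - 61 = (-40 + 4*(-⅒)) - 61 = (-40 - ⅖) - 61 = -202/5 - 61 = -507/5 ≈ -101.40)
L(m) = 28 + m
-36385 - L(E) = -36385 - (28 - 507/5) = -36385 - 1*(-367/5) = -36385 + 367/5 = -181558/5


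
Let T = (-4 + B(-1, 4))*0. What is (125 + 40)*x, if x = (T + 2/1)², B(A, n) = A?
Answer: 660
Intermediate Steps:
T = 0 (T = (-4 - 1)*0 = -5*0 = 0)
x = 4 (x = (0 + 2/1)² = (0 + 2*1)² = (0 + 2)² = 2² = 4)
(125 + 40)*x = (125 + 40)*4 = 165*4 = 660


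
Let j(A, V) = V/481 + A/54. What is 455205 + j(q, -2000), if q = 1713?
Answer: 3941403541/8658 ≈ 4.5523e+5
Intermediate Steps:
j(A, V) = A/54 + V/481 (j(A, V) = V*(1/481) + A*(1/54) = V/481 + A/54 = A/54 + V/481)
455205 + j(q, -2000) = 455205 + ((1/54)*1713 + (1/481)*(-2000)) = 455205 + (571/18 - 2000/481) = 455205 + 238651/8658 = 3941403541/8658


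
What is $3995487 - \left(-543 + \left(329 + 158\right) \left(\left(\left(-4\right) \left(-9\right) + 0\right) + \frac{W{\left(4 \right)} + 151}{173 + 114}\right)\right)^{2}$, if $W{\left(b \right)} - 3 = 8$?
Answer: $- \frac{24220314470466}{82369} \approx -2.9405 \cdot 10^{8}$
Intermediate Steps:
$W{\left(b \right)} = 11$ ($W{\left(b \right)} = 3 + 8 = 11$)
$3995487 - \left(-543 + \left(329 + 158\right) \left(\left(\left(-4\right) \left(-9\right) + 0\right) + \frac{W{\left(4 \right)} + 151}{173 + 114}\right)\right)^{2} = 3995487 - \left(-543 + \left(329 + 158\right) \left(\left(\left(-4\right) \left(-9\right) + 0\right) + \frac{11 + 151}{173 + 114}\right)\right)^{2} = 3995487 - \left(-543 + 487 \left(\left(36 + 0\right) + \frac{162}{287}\right)\right)^{2} = 3995487 - \left(-543 + 487 \left(36 + 162 \cdot \frac{1}{287}\right)\right)^{2} = 3995487 - \left(-543 + 487 \left(36 + \frac{162}{287}\right)\right)^{2} = 3995487 - \left(-543 + 487 \cdot \frac{10494}{287}\right)^{2} = 3995487 - \left(-543 + \frac{5110578}{287}\right)^{2} = 3995487 - \left(\frac{4954737}{287}\right)^{2} = 3995487 - \frac{24549418739169}{82369} = - \frac{24220314470466}{82369}$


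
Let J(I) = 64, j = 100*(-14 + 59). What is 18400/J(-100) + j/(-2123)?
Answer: 1211725/4246 ≈ 285.38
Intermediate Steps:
j = 4500 (j = 100*45 = 4500)
18400/J(-100) + j/(-2123) = 18400/64 + 4500/(-2123) = 18400*(1/64) + 4500*(-1/2123) = 575/2 - 4500/2123 = 1211725/4246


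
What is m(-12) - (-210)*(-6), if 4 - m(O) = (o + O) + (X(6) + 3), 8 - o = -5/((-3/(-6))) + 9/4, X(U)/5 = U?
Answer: -5171/4 ≈ -1292.8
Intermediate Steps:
X(U) = 5*U
o = 63/4 (o = 8 - (-5/((-3/(-6))) + 9/4) = 8 - (-5/((-3*(-1/6))) + 9*(1/4)) = 8 - (-5/1/2 + 9/4) = 8 - (-5*2 + 9/4) = 8 - (-10 + 9/4) = 8 - 1*(-31/4) = 8 + 31/4 = 63/4 ≈ 15.750)
m(O) = -179/4 - O (m(O) = 4 - ((63/4 + O) + (5*6 + 3)) = 4 - ((63/4 + O) + (30 + 3)) = 4 - ((63/4 + O) + 33) = 4 - (195/4 + O) = 4 + (-195/4 - O) = -179/4 - O)
m(-12) - (-210)*(-6) = (-179/4 - 1*(-12)) - (-210)*(-6) = (-179/4 + 12) - 1*1260 = -131/4 - 1260 = -5171/4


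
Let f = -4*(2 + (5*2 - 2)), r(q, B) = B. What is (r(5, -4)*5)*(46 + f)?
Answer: -120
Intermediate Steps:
f = -40 (f = -4*(2 + (10 - 2)) = -4*(2 + 8) = -4*10 = -40)
(r(5, -4)*5)*(46 + f) = (-4*5)*(46 - 40) = -20*6 = -120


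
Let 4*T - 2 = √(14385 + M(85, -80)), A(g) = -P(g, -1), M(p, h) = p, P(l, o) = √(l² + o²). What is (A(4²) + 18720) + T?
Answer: 37441/2 - √257 + √14470/4 ≈ 18735.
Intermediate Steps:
A(g) = -√(1 + g²) (A(g) = -√(g² + (-1)²) = -√(g² + 1) = -√(1 + g²))
T = ½ + √14470/4 (T = ½ + √(14385 + 85)/4 = ½ + √14470/4 ≈ 30.573)
(A(4²) + 18720) + T = (-√(1 + (4²)²) + 18720) + (½ + √14470/4) = (-√(1 + 16²) + 18720) + (½ + √14470/4) = (-√(1 + 256) + 18720) + (½ + √14470/4) = (-√257 + 18720) + (½ + √14470/4) = (18720 - √257) + (½ + √14470/4) = 37441/2 - √257 + √14470/4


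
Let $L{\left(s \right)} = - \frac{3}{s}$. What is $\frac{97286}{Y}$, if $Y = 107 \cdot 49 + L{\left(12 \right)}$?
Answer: $\frac{389144}{20971} \approx 18.556$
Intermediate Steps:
$Y = \frac{20971}{4}$ ($Y = 107 \cdot 49 - \frac{3}{12} = 5243 - \frac{1}{4} = \frac{20971}{4} \approx 5242.8$)
$\frac{97286}{Y} = \frac{97286}{\frac{20971}{4}} = 97286 \cdot \frac{4}{20971} = \frac{389144}{20971}$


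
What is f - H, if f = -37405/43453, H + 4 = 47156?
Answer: -2048933261/43453 ≈ -47153.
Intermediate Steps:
H = 47152 (H = -4 + 47156 = 47152)
f = -37405/43453 (f = -37405*1/43453 = -37405/43453 ≈ -0.86082)
f - H = -37405/43453 - 1*47152 = -37405/43453 - 47152 = -2048933261/43453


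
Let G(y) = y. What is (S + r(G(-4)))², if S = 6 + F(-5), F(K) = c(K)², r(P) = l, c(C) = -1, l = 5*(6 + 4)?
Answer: 3249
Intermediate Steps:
l = 50 (l = 5*10 = 50)
r(P) = 50
F(K) = 1 (F(K) = (-1)² = 1)
S = 7 (S = 6 + 1 = 7)
(S + r(G(-4)))² = (7 + 50)² = 57² = 3249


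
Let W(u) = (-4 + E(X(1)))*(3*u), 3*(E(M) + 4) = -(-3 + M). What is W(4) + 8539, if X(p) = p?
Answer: 8451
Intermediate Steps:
E(M) = -3 - M/3 (E(M) = -4 + (-(-3 + M))/3 = -4 + (3 - M)/3 = -4 + (1 - M/3) = -3 - M/3)
W(u) = -22*u (W(u) = (-4 + (-3 - ⅓*1))*(3*u) = (-4 + (-3 - ⅓))*(3*u) = (-4 - 10/3)*(3*u) = -22*u)
W(4) + 8539 = -22*4 + 8539 = -88 + 8539 = 8451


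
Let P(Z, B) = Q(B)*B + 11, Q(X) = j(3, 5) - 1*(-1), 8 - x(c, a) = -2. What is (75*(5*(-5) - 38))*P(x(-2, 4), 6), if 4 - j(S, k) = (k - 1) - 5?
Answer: -222075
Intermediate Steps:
x(c, a) = 10 (x(c, a) = 8 - 1*(-2) = 8 + 2 = 10)
j(S, k) = 10 - k (j(S, k) = 4 - ((k - 1) - 5) = 4 - ((-1 + k) - 5) = 4 - (-6 + k) = 4 + (6 - k) = 10 - k)
Q(X) = 6 (Q(X) = (10 - 1*5) - 1*(-1) = (10 - 5) + 1 = 5 + 1 = 6)
P(Z, B) = 11 + 6*B (P(Z, B) = 6*B + 11 = 11 + 6*B)
(75*(5*(-5) - 38))*P(x(-2, 4), 6) = (75*(5*(-5) - 38))*(11 + 6*6) = (75*(-25 - 38))*(11 + 36) = (75*(-63))*47 = -4725*47 = -222075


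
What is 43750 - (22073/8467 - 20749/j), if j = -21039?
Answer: 7792862993120/178137213 ≈ 43746.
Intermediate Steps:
43750 - (22073/8467 - 20749/j) = 43750 - (22073/8467 - 20749/(-21039)) = 43750 - (22073*(1/8467) - 20749*(-1/21039)) = 43750 - (22073/8467 + 20749/21039) = 43750 - 1*640075630/178137213 = 43750 - 640075630/178137213 = 7792862993120/178137213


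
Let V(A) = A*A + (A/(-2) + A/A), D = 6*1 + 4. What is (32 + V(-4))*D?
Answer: 510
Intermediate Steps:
D = 10 (D = 6 + 4 = 10)
V(A) = 1 + A**2 - A/2 (V(A) = A**2 + (A*(-1/2) + 1) = A**2 + (-A/2 + 1) = A**2 + (1 - A/2) = 1 + A**2 - A/2)
(32 + V(-4))*D = (32 + (1 + (-4)**2 - 1/2*(-4)))*10 = (32 + (1 + 16 + 2))*10 = (32 + 19)*10 = 51*10 = 510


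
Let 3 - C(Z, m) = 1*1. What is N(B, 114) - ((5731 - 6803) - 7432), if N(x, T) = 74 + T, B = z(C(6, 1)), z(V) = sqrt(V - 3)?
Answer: 8692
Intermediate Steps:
C(Z, m) = 2 (C(Z, m) = 3 - 1 = 2)
z(V) = sqrt(-3 + V)
B = I (B = sqrt(-3 + 2) = sqrt(-1) = I ≈ 1.0*I)
N(B, 114) - ((5731 - 6803) - 7432) = (74 + 114) - ((5731 - 6803) - 7432) = 188 - (-1072 - 7432) = 188 - 1*(-8504) = 188 + 8504 = 8692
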